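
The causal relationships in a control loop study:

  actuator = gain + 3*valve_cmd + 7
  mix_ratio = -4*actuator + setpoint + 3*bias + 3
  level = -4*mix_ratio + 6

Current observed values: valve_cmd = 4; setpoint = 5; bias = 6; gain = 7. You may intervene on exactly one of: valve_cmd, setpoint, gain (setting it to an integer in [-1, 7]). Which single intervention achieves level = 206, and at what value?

Intervening on valve_cmd: level = 48*valve_cmd + 126. Reaching 206 requires valve_cmd = 5/3, not an integer.
Intervening on setpoint: level = -4*setpoint + 338. Reaching 206 requires setpoint = 33, outside [-1, 7].
Intervening on gain: with other inputs at their observed values, level = 16*gain + 206. Solving for 206 gives gain = 0, within [-1, 7].

set gain = 0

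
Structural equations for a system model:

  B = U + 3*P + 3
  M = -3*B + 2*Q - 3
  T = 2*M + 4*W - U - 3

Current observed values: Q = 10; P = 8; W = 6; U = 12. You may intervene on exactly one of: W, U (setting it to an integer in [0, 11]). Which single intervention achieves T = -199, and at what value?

Intervening on W: with other inputs at their observed values, T = 4*W - 215. Solving for -199 gives W = 4, within [0, 11].
Intervening on U: T = -7*U - 107. Reaching -199 requires U = 92/7, not an integer.

set W = 4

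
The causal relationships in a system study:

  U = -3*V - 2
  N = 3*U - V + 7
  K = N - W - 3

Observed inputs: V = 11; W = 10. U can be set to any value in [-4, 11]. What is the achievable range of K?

-29 to 16

Intervening on U fixes its value directly, overriding its dependence on V.
Substituting into the N equation gives N = 3*U - 4.
K becomes 3*U - 17.
Linear in U, so extremes are at the endpoints: U = -4 gives K = -29; U = 11 gives K = 16.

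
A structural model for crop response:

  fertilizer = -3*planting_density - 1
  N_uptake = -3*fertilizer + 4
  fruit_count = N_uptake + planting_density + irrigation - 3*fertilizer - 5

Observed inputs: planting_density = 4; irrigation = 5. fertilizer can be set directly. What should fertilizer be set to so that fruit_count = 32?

fertilizer = -4

Intervening on fertilizer fixes its value directly, overriding its dependence on planting_density.
Substituting into the fruit_count equation gives fruit_count = -6*fertilizer + 8.
Solve -6*fertilizer + 8 = 32: fertilizer = (32 - 8) / -6 = -4.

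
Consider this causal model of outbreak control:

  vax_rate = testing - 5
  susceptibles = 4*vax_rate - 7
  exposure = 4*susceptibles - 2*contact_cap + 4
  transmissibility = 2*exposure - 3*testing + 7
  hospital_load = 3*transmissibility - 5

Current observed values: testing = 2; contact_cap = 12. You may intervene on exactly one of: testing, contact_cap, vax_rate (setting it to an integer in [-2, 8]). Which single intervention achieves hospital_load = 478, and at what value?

Intervening on testing: hospital_load = 87*testing - 752. Reaching 478 requires testing = 410/29, not an integer.
Intervening on contact_cap: hospital_load = -12*contact_cap - 434. Reaching 478 requires contact_cap = -76, outside [-2, 8].
Intervening on vax_rate: with other inputs at their observed values, hospital_load = 96*vax_rate - 290. Solving for 478 gives vax_rate = 8, within [-2, 8].

set vax_rate = 8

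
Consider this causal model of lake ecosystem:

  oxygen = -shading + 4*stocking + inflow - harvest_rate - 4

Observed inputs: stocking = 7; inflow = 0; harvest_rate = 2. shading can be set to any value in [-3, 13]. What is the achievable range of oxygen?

9 to 25

Substituting into the oxygen equation gives oxygen = -shading + 22.
Linear in shading, so extremes are at the endpoints: shading = -3 gives oxygen = 25; shading = 13 gives oxygen = 9.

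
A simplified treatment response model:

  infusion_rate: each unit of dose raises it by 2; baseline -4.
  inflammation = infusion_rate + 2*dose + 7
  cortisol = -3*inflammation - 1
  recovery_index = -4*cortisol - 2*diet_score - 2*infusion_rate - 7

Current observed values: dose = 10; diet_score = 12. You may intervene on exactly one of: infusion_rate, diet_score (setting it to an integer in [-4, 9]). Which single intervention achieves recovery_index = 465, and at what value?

Intervening on infusion_rate: recovery_index = 10*infusion_rate + 297. Reaching 465 requires infusion_rate = 84/5, not an integer.
Intervening on diet_score: with other inputs at their observed values, recovery_index = -2*diet_score + 481. Solving for 465 gives diet_score = 8, within [-4, 9].

set diet_score = 8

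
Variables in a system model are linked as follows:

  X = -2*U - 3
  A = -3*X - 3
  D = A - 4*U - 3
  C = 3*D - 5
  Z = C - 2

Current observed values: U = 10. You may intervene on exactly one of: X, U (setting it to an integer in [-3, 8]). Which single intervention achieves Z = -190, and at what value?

set X = 5

Intervening on X: with other inputs at their observed values, Z = -9*X - 145. Solving for -190 gives X = 5, within [-3, 8].
Intervening on U: Z = 6*U + 2. Reaching -190 requires U = -32, outside [-3, 8].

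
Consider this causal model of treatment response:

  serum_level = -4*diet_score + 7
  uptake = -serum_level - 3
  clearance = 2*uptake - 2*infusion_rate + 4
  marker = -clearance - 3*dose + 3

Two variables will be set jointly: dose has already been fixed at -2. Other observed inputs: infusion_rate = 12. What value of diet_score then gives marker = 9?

diet_score = 5

With dose held at -2:
Substituting into the uptake equation gives uptake = 4*diet_score - 10.
Substituting into the clearance equation gives clearance = 8*diet_score - 40.
Substituting into the marker equation gives marker = -8*diet_score + 49.
Solve -8*diet_score + 49 = 9: diet_score = (9 - 49) / -8 = 5.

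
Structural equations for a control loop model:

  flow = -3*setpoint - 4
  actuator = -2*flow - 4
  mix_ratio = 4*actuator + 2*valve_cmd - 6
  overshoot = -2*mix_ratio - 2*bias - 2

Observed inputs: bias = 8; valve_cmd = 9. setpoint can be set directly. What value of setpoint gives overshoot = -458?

setpoint = 8

Substituting into the actuator equation gives actuator = 6*setpoint + 4.
So mix_ratio = 24*setpoint + 28.
So overshoot = -48*setpoint - 74.
Solve -48*setpoint - 74 = -458: setpoint = (-458 + 74) / -48 = 8.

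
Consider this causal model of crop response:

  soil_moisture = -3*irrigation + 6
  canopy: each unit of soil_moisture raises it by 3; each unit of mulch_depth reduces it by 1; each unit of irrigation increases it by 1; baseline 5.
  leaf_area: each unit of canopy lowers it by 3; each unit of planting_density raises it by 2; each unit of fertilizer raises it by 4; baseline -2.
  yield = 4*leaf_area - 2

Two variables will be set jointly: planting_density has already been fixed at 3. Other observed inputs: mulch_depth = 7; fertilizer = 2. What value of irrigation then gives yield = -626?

With planting_density held at 3:
Substituting into the canopy equation gives canopy = -8*irrigation + 16.
So leaf_area = 24*irrigation - 36.
This gives yield = 96*irrigation - 146.
Solve 96*irrigation - 146 = -626: irrigation = (-626 + 146) / 96 = -5.

irrigation = -5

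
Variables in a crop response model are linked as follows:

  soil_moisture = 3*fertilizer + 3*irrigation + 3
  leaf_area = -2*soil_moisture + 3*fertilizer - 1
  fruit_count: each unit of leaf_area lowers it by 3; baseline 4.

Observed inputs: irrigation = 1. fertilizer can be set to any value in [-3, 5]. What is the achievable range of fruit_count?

Substituting into the soil_moisture equation gives soil_moisture = 3*fertilizer + 6.
This gives leaf_area = -3*fertilizer - 13.
This gives fruit_count = 9*fertilizer + 43.
Linear in fertilizer, so extremes are at the endpoints: fertilizer = -3 gives fruit_count = 16; fertilizer = 5 gives fruit_count = 88.

16 to 88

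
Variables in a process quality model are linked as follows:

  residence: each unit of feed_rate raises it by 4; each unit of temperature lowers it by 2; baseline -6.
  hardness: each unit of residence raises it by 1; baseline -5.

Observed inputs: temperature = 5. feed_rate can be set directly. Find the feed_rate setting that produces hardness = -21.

feed_rate = 0

Substituting into the residence equation gives residence = 4*feed_rate - 16.
Substituting into the hardness equation gives hardness = 4*feed_rate - 21.
Solve 4*feed_rate - 21 = -21: feed_rate = (-21 + 21) / 4 = 0.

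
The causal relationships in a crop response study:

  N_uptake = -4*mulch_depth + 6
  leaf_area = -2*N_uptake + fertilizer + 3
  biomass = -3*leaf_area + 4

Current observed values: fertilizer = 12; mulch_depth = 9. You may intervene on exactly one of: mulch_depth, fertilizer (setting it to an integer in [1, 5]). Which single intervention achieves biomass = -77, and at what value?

Intervening on mulch_depth: with other inputs at their observed values, biomass = -24*mulch_depth - 5. Solving for -77 gives mulch_depth = 3, within [1, 5].
Intervening on fertilizer: biomass = -3*fertilizer - 185. Reaching -77 requires fertilizer = -36, outside [1, 5].

set mulch_depth = 3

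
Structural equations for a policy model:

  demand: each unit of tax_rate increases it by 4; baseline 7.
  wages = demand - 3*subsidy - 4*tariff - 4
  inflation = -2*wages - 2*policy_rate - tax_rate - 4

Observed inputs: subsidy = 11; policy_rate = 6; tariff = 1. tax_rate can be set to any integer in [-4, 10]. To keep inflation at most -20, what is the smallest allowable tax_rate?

Substituting into the wages equation gives wages = 4*tax_rate - 34.
So inflation = -9*tax_rate + 52.
Require -9*tax_rate + 52 ≤ -20, so tax_rate ≥ 8.
The smallest integer in [-4, 10] satisfying this is 8.

tax_rate = 8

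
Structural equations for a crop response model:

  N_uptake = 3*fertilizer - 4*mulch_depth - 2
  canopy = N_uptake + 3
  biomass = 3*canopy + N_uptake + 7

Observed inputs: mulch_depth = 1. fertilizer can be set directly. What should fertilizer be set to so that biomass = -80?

Substituting into the N_uptake equation gives N_uptake = 3*fertilizer - 6.
So canopy = 3*fertilizer - 3.
biomass becomes 12*fertilizer - 8.
Solve 12*fertilizer - 8 = -80: fertilizer = (-80 + 8) / 12 = -6.

fertilizer = -6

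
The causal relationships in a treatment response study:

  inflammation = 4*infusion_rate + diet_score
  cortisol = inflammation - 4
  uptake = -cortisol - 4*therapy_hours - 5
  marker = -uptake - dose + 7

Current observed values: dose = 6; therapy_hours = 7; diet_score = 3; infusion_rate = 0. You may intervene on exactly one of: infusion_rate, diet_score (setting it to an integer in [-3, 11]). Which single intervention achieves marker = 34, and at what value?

Intervening on infusion_rate: marker = 4*infusion_rate + 33. Reaching 34 requires infusion_rate = 1/4, not an integer.
Intervening on diet_score: with other inputs at their observed values, marker = diet_score + 30. Solving for 34 gives diet_score = 4, within [-3, 11].

set diet_score = 4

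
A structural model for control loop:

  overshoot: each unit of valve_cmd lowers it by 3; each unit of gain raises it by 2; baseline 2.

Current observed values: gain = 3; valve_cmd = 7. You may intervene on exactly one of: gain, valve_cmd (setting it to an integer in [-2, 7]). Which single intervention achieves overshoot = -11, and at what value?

Intervening on gain: with other inputs at their observed values, overshoot = 2*gain - 19. Solving for -11 gives gain = 4, within [-2, 7].
Intervening on valve_cmd: overshoot = -3*valve_cmd + 8. Reaching -11 requires valve_cmd = 19/3, not an integer.

set gain = 4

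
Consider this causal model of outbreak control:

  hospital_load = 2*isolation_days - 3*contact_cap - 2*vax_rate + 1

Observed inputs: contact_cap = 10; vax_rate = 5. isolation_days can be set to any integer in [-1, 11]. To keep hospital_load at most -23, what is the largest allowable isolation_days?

isolation_days = 8

Substituting into the hospital_load equation gives hospital_load = 2*isolation_days - 39.
Require 2*isolation_days - 39 ≤ -23, so isolation_days ≤ 8.
The largest integer in [-1, 11] satisfying this is 8.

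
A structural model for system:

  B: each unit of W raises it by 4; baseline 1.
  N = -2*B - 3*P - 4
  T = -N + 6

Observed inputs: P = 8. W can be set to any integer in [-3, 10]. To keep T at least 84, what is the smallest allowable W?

W = 6

Substituting into the N equation gives N = -8*W - 30.
Substituting into the T equation gives T = 8*W + 36.
Require 8*W + 36 ≥ 84, so W ≥ 6.
The smallest integer in [-3, 10] satisfying this is 6.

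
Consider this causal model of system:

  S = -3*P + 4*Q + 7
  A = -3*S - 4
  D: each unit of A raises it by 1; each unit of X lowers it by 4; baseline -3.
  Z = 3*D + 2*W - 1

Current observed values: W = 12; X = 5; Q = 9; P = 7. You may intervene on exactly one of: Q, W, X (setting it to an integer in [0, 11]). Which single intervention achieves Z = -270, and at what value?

set W = 5

Intervening on Q: Z = -36*Q + 68. Reaching -270 requires Q = 169/18, not an integer.
Intervening on W: with other inputs at their observed values, Z = 2*W - 280. Solving for -270 gives W = 5, within [0, 11].
Intervening on X: Z = -12*X - 196. Reaching -270 requires X = 37/6, not an integer.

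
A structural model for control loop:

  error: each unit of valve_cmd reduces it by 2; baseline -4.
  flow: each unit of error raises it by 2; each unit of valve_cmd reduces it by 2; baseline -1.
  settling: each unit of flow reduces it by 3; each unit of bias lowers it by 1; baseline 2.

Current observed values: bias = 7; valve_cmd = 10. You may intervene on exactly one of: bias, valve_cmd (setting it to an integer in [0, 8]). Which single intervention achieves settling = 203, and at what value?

set bias = 6

Intervening on bias: with other inputs at their observed values, settling = -bias + 209. Solving for 203 gives bias = 6, within [0, 8].
Intervening on valve_cmd: settling = 18*valve_cmd + 22. Reaching 203 requires valve_cmd = 181/18, not an integer.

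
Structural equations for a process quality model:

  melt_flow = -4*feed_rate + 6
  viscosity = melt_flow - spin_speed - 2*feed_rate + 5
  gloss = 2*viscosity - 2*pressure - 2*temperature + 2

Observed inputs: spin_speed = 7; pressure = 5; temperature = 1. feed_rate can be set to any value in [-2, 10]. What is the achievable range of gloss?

Substituting into the viscosity equation gives viscosity = -6*feed_rate + 4.
Substituting into the gloss equation gives gloss = -12*feed_rate - 2.
Linear in feed_rate, so extremes are at the endpoints: feed_rate = -2 gives gloss = 22; feed_rate = 10 gives gloss = -122.

-122 to 22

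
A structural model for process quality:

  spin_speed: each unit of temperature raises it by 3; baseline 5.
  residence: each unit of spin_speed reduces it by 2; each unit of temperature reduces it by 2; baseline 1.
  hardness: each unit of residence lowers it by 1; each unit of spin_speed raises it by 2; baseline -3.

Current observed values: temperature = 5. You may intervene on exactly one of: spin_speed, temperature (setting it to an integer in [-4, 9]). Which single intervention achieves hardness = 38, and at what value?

set spin_speed = 8

Intervening on spin_speed: with other inputs at their observed values, hardness = 4*spin_speed + 6. Solving for 38 gives spin_speed = 8, within [-4, 9].
Intervening on temperature: hardness = 14*temperature + 16. Reaching 38 requires temperature = 11/7, not an integer.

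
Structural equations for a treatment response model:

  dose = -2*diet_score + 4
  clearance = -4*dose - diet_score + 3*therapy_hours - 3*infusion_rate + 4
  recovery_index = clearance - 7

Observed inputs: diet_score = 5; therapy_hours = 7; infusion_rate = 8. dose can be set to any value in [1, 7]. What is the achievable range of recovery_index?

Intervening on dose fixes its value directly, overriding its dependence on diet_score.
Substituting into the clearance equation gives clearance = -4*dose - 4.
Substituting into the recovery_index equation gives recovery_index = -4*dose - 11.
Linear in dose, so extremes are at the endpoints: dose = 1 gives recovery_index = -15; dose = 7 gives recovery_index = -39.

-39 to -15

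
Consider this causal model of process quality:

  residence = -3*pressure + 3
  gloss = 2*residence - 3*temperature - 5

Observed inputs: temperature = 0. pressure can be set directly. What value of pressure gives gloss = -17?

pressure = 3

Substituting into the gloss equation gives gloss = -6*pressure + 1.
Solve -6*pressure + 1 = -17: pressure = (-17 - 1) / -6 = 3.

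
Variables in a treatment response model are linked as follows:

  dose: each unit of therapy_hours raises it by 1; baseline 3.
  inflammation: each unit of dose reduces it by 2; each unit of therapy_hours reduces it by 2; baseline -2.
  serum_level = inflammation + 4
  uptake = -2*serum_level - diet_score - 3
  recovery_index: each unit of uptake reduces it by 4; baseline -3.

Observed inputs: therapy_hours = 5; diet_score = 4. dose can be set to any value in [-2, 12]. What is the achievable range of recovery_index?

-231 to -7

Intervening on dose fixes its value directly, overriding its dependence on therapy_hours.
Substituting into the inflammation equation gives inflammation = -2*dose - 12.
This gives serum_level = -2*dose - 8.
uptake becomes 4*dose + 9.
So recovery_index = -16*dose - 39.
Linear in dose, so extremes are at the endpoints: dose = -2 gives recovery_index = -7; dose = 12 gives recovery_index = -231.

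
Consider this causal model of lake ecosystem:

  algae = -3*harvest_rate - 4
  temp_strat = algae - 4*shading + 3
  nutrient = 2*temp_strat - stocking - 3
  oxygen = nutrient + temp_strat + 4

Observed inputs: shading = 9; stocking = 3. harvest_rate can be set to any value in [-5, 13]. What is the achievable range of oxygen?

Substituting into the temp_strat equation gives temp_strat = -3*harvest_rate - 37.
This gives nutrient = -6*harvest_rate - 80.
oxygen becomes -9*harvest_rate - 113.
Linear in harvest_rate, so extremes are at the endpoints: harvest_rate = -5 gives oxygen = -68; harvest_rate = 13 gives oxygen = -230.

-230 to -68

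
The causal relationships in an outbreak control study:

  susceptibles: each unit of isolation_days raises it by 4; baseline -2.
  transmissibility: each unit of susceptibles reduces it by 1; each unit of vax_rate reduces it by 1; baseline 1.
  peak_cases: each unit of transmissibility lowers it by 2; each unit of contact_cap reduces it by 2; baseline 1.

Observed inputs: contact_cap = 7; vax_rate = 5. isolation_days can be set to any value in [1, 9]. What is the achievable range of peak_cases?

Substituting into the transmissibility equation gives transmissibility = -4*isolation_days - 2.
Substituting into the peak_cases equation gives peak_cases = 8*isolation_days - 9.
Linear in isolation_days, so extremes are at the endpoints: isolation_days = 1 gives peak_cases = -1; isolation_days = 9 gives peak_cases = 63.

-1 to 63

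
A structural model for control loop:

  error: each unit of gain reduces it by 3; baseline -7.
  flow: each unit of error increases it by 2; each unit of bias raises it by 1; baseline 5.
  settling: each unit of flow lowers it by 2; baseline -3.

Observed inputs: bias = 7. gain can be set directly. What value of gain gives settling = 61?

gain = 5

Substituting into the flow equation gives flow = -6*gain - 2.
So settling = 12*gain + 1.
Solve 12*gain + 1 = 61: gain = (61 - 1) / 12 = 5.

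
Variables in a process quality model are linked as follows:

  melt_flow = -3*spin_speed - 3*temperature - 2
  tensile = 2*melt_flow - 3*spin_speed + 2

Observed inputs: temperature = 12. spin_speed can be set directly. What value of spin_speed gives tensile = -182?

Substituting into the melt_flow equation gives melt_flow = -3*spin_speed - 38.
Substituting into the tensile equation gives tensile = -9*spin_speed - 74.
Solve -9*spin_speed - 74 = -182: spin_speed = (-182 + 74) / -9 = 12.

spin_speed = 12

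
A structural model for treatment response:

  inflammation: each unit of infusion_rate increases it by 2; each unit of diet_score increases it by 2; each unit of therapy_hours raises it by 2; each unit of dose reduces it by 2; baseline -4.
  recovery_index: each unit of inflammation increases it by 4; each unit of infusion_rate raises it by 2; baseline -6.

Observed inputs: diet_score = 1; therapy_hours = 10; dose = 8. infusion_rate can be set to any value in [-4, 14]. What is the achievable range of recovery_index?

-38 to 142

Substituting into the inflammation equation gives inflammation = 2*infusion_rate + 2.
So recovery_index = 10*infusion_rate + 2.
Linear in infusion_rate, so extremes are at the endpoints: infusion_rate = -4 gives recovery_index = -38; infusion_rate = 14 gives recovery_index = 142.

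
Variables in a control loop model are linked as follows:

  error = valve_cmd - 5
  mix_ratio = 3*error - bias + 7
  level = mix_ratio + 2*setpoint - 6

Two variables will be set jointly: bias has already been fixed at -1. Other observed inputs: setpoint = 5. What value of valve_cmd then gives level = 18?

With bias held at -1:
Substituting into the mix_ratio equation gives mix_ratio = 3*valve_cmd - 7.
Substituting into the level equation gives level = 3*valve_cmd - 3.
Solve 3*valve_cmd - 3 = 18: valve_cmd = (18 + 3) / 3 = 7.

valve_cmd = 7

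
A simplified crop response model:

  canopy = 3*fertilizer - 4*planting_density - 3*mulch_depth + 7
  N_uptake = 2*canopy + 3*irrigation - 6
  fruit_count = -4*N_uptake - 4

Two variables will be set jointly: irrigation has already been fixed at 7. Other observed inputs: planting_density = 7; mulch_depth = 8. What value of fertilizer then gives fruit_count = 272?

fertilizer = 1

With irrigation held at 7:
Substituting into the canopy equation gives canopy = 3*fertilizer - 45.
Substituting into the N_uptake equation gives N_uptake = 6*fertilizer - 75.
Substituting into the fruit_count equation gives fruit_count = -24*fertilizer + 296.
Solve -24*fertilizer + 296 = 272: fertilizer = (272 - 296) / -24 = 1.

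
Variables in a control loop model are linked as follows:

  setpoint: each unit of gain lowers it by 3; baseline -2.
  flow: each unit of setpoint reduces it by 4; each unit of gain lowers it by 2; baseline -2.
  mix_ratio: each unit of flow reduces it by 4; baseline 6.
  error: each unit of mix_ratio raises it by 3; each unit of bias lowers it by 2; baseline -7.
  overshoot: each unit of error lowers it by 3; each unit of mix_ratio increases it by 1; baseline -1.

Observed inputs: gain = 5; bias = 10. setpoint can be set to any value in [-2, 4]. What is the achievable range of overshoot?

-864 to -96

Intervening on setpoint fixes its value directly, overriding its dependence on gain.
Substituting into the flow equation gives flow = -4*setpoint - 12.
This gives mix_ratio = 16*setpoint + 54.
error becomes 48*setpoint + 135.
Substituting into the overshoot equation gives overshoot = -128*setpoint - 352.
Linear in setpoint, so extremes are at the endpoints: setpoint = -2 gives overshoot = -96; setpoint = 4 gives overshoot = -864.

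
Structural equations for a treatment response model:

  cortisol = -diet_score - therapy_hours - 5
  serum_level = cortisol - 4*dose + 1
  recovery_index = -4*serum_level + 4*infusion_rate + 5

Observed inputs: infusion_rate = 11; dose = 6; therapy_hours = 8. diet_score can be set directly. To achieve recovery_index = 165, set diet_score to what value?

Substituting into the cortisol equation gives cortisol = -diet_score - 13.
Substituting into the serum_level equation gives serum_level = -diet_score - 36.
Substituting into the recovery_index equation gives recovery_index = 4*diet_score + 193.
Solve 4*diet_score + 193 = 165: diet_score = (165 - 193) / 4 = -7.

diet_score = -7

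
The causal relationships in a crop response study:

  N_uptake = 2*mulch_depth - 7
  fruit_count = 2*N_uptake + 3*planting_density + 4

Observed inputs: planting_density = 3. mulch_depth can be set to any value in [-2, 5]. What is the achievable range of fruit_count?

-9 to 19

Substituting into the fruit_count equation gives fruit_count = 4*mulch_depth - 1.
Linear in mulch_depth, so extremes are at the endpoints: mulch_depth = -2 gives fruit_count = -9; mulch_depth = 5 gives fruit_count = 19.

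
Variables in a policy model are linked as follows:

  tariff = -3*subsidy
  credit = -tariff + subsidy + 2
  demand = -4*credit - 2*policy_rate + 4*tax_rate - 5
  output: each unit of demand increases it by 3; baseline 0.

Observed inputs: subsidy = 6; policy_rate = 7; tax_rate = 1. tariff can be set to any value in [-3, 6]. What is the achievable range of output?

-177 to -69

Intervening on tariff fixes its value directly, overriding its dependence on subsidy.
Substituting into the credit equation gives credit = -tariff + 8.
demand becomes 4*tariff - 47.
output becomes 12*tariff - 141.
Linear in tariff, so extremes are at the endpoints: tariff = -3 gives output = -177; tariff = 6 gives output = -69.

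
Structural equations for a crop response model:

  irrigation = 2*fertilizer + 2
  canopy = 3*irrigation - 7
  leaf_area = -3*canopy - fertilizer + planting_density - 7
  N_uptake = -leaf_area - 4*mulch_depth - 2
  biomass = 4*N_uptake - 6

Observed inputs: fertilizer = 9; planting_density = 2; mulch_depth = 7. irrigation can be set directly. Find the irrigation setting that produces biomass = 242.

irrigation = 11

Intervening on irrigation fixes its value directly, overriding its dependence on fertilizer.
Substituting into the leaf_area equation gives leaf_area = -9*irrigation + 7.
This gives N_uptake = 9*irrigation - 37.
Substituting into the biomass equation gives biomass = 36*irrigation - 154.
Solve 36*irrigation - 154 = 242: irrigation = (242 + 154) / 36 = 11.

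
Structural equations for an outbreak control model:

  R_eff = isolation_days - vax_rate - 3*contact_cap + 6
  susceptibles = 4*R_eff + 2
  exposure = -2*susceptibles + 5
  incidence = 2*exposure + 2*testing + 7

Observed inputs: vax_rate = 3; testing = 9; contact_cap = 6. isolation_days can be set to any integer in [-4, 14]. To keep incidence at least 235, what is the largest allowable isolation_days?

Substituting into the R_eff equation gives R_eff = isolation_days - 15.
Substituting into the susceptibles equation gives susceptibles = 4*isolation_days - 58.
This gives exposure = -8*isolation_days + 121.
This gives incidence = -16*isolation_days + 267.
Require -16*isolation_days + 267 ≥ 235, so isolation_days ≤ 2.
The largest integer in [-4, 14] satisfying this is 2.

isolation_days = 2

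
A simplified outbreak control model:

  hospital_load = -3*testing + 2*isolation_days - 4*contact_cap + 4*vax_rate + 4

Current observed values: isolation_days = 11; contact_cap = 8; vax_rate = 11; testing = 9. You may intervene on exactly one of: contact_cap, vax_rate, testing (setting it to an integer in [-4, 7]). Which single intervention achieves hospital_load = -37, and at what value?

Intervening on contact_cap: hospital_load = -4*contact_cap + 43. Reaching -37 requires contact_cap = 20, outside [-4, 7].
Intervening on vax_rate: with other inputs at their observed values, hospital_load = 4*vax_rate - 33. Solving for -37 gives vax_rate = -1, within [-4, 7].
Intervening on testing: hospital_load = -3*testing + 38. Reaching -37 requires testing = 25, outside [-4, 7].

set vax_rate = -1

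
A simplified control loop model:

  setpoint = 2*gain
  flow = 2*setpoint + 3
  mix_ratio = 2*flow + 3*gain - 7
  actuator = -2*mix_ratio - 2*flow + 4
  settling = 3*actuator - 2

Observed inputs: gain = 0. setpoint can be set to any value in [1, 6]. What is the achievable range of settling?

-218 to -38

Intervening on setpoint fixes its value directly, overriding its dependence on gain.
Substituting into the mix_ratio equation gives mix_ratio = 4*setpoint - 1.
actuator becomes -12*setpoint.
Substituting into the settling equation gives settling = -36*setpoint - 2.
Linear in setpoint, so extremes are at the endpoints: setpoint = 1 gives settling = -38; setpoint = 6 gives settling = -218.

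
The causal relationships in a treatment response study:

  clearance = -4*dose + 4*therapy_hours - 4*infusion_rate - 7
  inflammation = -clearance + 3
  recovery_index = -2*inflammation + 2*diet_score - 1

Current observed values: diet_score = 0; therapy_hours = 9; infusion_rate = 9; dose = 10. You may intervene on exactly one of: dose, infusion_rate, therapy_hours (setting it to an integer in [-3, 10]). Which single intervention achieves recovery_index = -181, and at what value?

Intervening on dose: recovery_index = -8*dose - 21. Reaching -181 requires dose = 20, outside [-3, 10].
Intervening on infusion_rate: recovery_index = -8*infusion_rate - 29. Reaching -181 requires infusion_rate = 19, outside [-3, 10].
Intervening on therapy_hours: with other inputs at their observed values, recovery_index = 8*therapy_hours - 173. Solving for -181 gives therapy_hours = -1, within [-3, 10].

set therapy_hours = -1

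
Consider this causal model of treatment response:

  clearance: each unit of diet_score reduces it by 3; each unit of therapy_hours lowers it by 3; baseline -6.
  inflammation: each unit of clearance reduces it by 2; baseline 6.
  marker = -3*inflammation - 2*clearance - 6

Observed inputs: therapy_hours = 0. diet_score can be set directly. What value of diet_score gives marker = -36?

diet_score = -1

Substituting into the clearance equation gives clearance = -3*diet_score - 6.
inflammation becomes 6*diet_score + 18.
Substituting into the marker equation gives marker = -12*diet_score - 48.
Solve -12*diet_score - 48 = -36: diet_score = (-36 + 48) / -12 = -1.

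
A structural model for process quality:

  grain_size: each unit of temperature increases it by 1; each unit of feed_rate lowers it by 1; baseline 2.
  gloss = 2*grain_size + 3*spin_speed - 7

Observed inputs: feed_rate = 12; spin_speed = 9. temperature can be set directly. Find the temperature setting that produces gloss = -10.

Substituting into the grain_size equation gives grain_size = temperature - 10.
So gloss = 2*temperature.
Solve 2*temperature = -10: temperature = -10 / 2 = -5.

temperature = -5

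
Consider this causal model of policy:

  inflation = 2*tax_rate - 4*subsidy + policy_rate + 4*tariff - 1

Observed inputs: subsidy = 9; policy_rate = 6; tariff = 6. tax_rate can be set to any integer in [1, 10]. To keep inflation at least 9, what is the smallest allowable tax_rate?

Substituting into the inflation equation gives inflation = 2*tax_rate - 7.
Require 2*tax_rate - 7 ≥ 9, so tax_rate ≥ 8.
The smallest integer in [1, 10] satisfying this is 8.

tax_rate = 8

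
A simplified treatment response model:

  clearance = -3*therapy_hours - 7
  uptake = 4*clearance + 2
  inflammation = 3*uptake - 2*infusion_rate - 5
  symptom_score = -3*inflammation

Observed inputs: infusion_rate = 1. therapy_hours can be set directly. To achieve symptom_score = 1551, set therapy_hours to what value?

therapy_hours = 12

Substituting into the uptake equation gives uptake = -12*therapy_hours - 26.
inflammation becomes -36*therapy_hours - 85.
Substituting into the symptom_score equation gives symptom_score = 108*therapy_hours + 255.
Solve 108*therapy_hours + 255 = 1551: therapy_hours = (1551 - 255) / 108 = 12.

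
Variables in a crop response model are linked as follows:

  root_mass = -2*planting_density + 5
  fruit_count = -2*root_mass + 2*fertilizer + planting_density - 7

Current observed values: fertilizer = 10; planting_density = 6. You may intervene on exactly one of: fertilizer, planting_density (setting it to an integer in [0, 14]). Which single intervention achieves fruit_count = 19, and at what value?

set fertilizer = 3

Intervening on fertilizer: with other inputs at their observed values, fruit_count = 2*fertilizer + 13. Solving for 19 gives fertilizer = 3, within [0, 14].
Intervening on planting_density: fruit_count = 5*planting_density + 3. Reaching 19 requires planting_density = 16/5, not an integer.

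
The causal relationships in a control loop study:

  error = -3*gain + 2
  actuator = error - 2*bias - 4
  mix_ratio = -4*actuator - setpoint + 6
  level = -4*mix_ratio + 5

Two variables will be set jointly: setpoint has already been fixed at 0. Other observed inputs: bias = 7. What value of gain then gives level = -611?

With setpoint held at 0:
Substituting into the actuator equation gives actuator = -3*gain - 16.
This gives mix_ratio = 12*gain + 70.
This gives level = -48*gain - 275.
Solve -48*gain - 275 = -611: gain = (-611 + 275) / -48 = 7.

gain = 7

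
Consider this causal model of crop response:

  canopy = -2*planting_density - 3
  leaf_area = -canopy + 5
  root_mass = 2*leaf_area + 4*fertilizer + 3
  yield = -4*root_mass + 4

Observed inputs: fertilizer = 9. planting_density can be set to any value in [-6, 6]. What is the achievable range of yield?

Substituting into the leaf_area equation gives leaf_area = 2*planting_density + 8.
Substituting into the root_mass equation gives root_mass = 4*planting_density + 55.
Substituting into the yield equation gives yield = -16*planting_density - 216.
Linear in planting_density, so extremes are at the endpoints: planting_density = -6 gives yield = -120; planting_density = 6 gives yield = -312.

-312 to -120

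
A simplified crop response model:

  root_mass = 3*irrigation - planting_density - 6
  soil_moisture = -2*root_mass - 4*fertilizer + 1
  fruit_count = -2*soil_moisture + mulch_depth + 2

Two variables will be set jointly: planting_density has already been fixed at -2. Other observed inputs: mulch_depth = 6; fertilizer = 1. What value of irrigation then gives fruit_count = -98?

irrigation = -8

With planting_density held at -2:
Substituting into the root_mass equation gives root_mass = 3*irrigation - 4.
Substituting into the soil_moisture equation gives soil_moisture = -6*irrigation + 5.
Substituting into the fruit_count equation gives fruit_count = 12*irrigation - 2.
Solve 12*irrigation - 2 = -98: irrigation = (-98 + 2) / 12 = -8.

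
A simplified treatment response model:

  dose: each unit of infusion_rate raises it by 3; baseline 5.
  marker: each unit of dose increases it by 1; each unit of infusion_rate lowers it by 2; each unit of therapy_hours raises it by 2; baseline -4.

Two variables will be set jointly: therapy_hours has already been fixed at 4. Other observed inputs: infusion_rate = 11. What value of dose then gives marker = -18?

dose = 0

With therapy_hours held at 4:
Intervening on dose fixes its value directly, overriding its dependence on infusion_rate.
Substituting into the marker equation gives marker = dose - 18.
Solve dose - 18 = -18: dose = (-18 + 18) / 1 = 0.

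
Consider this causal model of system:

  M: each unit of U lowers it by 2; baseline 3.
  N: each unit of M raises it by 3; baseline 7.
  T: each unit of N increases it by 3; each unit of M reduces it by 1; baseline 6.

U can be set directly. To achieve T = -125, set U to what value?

U = 11

Substituting into the N equation gives N = -6*U + 16.
Substituting into the T equation gives T = -16*U + 51.
Solve -16*U + 51 = -125: U = (-125 - 51) / -16 = 11.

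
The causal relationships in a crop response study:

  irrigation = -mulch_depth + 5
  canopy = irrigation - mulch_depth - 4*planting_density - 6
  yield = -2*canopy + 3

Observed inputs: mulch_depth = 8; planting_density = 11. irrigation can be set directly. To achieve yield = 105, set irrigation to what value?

irrigation = 7

Intervening on irrigation fixes its value directly, overriding its dependence on mulch_depth.
Substituting into the canopy equation gives canopy = irrigation - 58.
Substituting into the yield equation gives yield = -2*irrigation + 119.
Solve -2*irrigation + 119 = 105: irrigation = (105 - 119) / -2 = 7.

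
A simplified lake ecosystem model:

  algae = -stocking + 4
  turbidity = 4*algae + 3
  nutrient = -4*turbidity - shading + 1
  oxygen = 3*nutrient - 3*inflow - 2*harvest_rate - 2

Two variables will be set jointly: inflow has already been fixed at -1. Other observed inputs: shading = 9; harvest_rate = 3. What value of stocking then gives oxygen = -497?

With inflow held at -1:
Substituting into the turbidity equation gives turbidity = -4*stocking + 19.
nutrient becomes 16*stocking - 84.
So oxygen = 48*stocking - 257.
Solve 48*stocking - 257 = -497: stocking = (-497 + 257) / 48 = -5.

stocking = -5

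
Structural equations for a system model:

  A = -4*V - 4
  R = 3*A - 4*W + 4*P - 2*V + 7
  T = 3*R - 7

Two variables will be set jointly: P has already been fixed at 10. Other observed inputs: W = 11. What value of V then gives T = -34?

V = 0

With P held at 10:
Substituting into the R equation gives R = -14*V - 9.
T becomes -42*V - 34.
Solve -42*V - 34 = -34: V = (-34 + 34) / -42 = 0.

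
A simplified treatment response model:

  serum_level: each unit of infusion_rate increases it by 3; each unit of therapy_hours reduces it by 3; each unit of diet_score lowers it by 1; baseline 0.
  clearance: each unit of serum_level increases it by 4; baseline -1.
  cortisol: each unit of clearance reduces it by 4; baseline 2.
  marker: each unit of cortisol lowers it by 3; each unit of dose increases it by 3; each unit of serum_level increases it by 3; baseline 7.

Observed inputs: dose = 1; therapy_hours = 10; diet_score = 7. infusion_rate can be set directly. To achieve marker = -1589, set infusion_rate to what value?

Substituting into the serum_level equation gives serum_level = 3*infusion_rate - 37.
clearance becomes 12*infusion_rate - 149.
cortisol becomes -48*infusion_rate + 598.
Substituting into the marker equation gives marker = 153*infusion_rate - 1895.
Solve 153*infusion_rate - 1895 = -1589: infusion_rate = (-1589 + 1895) / 153 = 2.

infusion_rate = 2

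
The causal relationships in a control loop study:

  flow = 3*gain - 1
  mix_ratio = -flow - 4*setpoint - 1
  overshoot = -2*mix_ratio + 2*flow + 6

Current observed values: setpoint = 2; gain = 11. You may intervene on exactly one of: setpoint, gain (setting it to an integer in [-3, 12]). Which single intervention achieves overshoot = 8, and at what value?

Intervening on setpoint: overshoot = 8*setpoint + 136. Reaching 8 requires setpoint = -16, outside [-3, 12].
Intervening on gain: with other inputs at their observed values, overshoot = 12*gain + 20. Solving for 8 gives gain = -1, within [-3, 12].

set gain = -1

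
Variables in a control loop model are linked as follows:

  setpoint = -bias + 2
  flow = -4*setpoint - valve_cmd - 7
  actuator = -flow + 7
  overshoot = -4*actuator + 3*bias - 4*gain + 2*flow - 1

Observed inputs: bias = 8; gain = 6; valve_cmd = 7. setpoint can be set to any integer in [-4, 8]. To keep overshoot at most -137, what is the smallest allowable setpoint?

setpoint = 1

Intervening on setpoint fixes its value directly, overriding its dependence on bias.
Substituting into the flow equation gives flow = -4*setpoint - 14.
actuator becomes 4*setpoint + 21.
Substituting into the overshoot equation gives overshoot = -24*setpoint - 113.
Require -24*setpoint - 113 ≤ -137, so setpoint ≥ 1.
The smallest integer in [-4, 8] satisfying this is 1.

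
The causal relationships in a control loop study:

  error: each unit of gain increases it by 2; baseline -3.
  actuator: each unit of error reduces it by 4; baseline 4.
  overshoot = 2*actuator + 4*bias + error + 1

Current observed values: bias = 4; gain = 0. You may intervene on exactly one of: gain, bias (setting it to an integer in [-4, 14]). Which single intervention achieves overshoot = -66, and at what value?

Intervening on gain: with other inputs at their observed values, overshoot = -14*gain + 46. Solving for -66 gives gain = 8, within [-4, 14].
Intervening on bias: overshoot = 4*bias + 30. Reaching -66 requires bias = -24, outside [-4, 14].

set gain = 8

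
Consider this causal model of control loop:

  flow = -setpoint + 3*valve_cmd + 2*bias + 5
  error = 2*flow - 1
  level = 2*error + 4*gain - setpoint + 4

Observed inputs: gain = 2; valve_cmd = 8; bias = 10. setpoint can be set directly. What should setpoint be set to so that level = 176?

setpoint = 6

Substituting into the flow equation gives flow = -setpoint + 49.
This gives error = -2*setpoint + 97.
So level = -5*setpoint + 206.
Solve -5*setpoint + 206 = 176: setpoint = (176 - 206) / -5 = 6.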